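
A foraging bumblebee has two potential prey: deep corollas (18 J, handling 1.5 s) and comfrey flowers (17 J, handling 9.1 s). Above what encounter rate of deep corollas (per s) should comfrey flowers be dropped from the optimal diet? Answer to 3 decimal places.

Drop comfrey flowers once their profitability E₂/h₂ falls below the rate achievable on deep corollas alone: E₂/h₂ = λE₁/(1 + λh₁).
Solve for λ: λE₁h₂ = E₂(1 + λh₁) → λ(E₁h₂ − E₂h₁) = E₂ → λ = E₂/(E₁h₂ − E₂h₁).
λ = 17/(18×9.1 − 17×1.5) = 17/138.3 = 0.1229 per s.

0.123 per s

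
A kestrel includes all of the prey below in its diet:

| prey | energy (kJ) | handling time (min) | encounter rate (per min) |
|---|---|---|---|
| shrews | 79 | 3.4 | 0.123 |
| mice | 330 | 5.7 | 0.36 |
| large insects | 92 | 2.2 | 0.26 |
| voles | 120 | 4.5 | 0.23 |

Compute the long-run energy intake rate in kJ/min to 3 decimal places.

35.460 kJ/min

Energy encountered per unit search time: 0.123×79 + 0.36×330 + 0.26×92 + 0.23×120 = 180 kJ/min.
Handling time per unit search time: 0.123×3.4 + 0.36×5.7 + 0.26×2.2 + 0.23×4.5 = 4.077.
Rate = 180/(1 + 4.077) = 35.46 kJ/min.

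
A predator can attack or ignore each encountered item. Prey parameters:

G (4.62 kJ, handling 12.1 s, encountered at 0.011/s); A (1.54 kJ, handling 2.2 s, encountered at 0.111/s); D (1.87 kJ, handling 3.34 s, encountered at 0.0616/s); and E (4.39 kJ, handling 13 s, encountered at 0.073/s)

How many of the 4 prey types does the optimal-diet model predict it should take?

E/h in descending order: A 0.7, D 0.56, G 0.382, E 0.338 kJ/s. The optimal diet is the largest prefix of this list for which every included type satisfies E_i/h_i > R on the types above it.
Rate on top 1: 0.1374. D: 0.56 > 0.1374 → include.
Rate on top 2: 0.1973. G: 0.382 > 0.1973 → include.
Rate on top 3: 0.2129. E: 0.338 > 0.2129 → include.
Optimal diet: A, D, G, E — 4 of 4 types.

4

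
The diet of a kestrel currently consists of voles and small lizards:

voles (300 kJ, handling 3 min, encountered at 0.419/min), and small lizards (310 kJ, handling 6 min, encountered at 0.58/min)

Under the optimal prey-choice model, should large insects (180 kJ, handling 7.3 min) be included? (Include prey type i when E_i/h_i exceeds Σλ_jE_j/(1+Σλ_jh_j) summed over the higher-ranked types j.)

No

Intake rate on the current diet: R = (0.419×300 + 0.58×310) / (1 + 0.419×3 + 0.58×6) = 305.5/5.737 = 53.25 kJ/min.
Profitability of large insects: 180/7.3 = 24.66 kJ/min.
Since 24.66 < R, time spent handling large insects is better spent searching.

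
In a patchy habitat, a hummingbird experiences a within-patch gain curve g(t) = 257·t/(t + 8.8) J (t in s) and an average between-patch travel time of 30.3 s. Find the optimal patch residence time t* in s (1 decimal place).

Optimal t* satisfies g'(t*) = g(t*)/(T + t*).
g'(t) = 257·8.8/(t + 8.8)². Setting 257·8.8/(t+8.8)² = 257t/[(t+8.8)(30.3+t)] gives 8.8(30.3+t) = t(t+8.8), so t² = 8.8×30.3 = 266.6.
t* = √266.6 = 16.33 s.

16.3 s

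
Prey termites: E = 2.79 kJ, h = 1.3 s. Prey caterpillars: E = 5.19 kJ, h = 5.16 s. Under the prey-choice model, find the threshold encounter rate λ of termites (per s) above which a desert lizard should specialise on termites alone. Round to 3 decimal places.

The zero-one rule: include caterpillars iff E₂/h₂ > λE₁/(1+λh₁). Equality gives the switch point.
λE₁h₂ = E₂ + λE₂h₁ ⇒ λ = E₂/(E₁h₂ − E₂h₁) = 5.19/(14.4 − 6.747) = 0.6785 per s.

0.678 per s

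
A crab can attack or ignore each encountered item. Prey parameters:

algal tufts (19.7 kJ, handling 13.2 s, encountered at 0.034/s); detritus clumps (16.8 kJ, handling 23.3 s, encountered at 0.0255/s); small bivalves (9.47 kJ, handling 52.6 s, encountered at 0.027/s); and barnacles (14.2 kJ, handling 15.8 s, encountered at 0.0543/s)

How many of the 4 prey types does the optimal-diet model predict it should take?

3

E/h in descending order: algal tufts 1.49, barnacles 0.899, detritus clumps 0.721, small bivalves 0.18 kJ/s. The optimal diet is the largest prefix of this list for which every included type satisfies E_i/h_i > R on the types above it.
Rate on top 1: 0.4623. barnacles: 0.899 > 0.4623 → include.
Rate on top 2: 0.6246. detritus clumps: 0.721 > 0.6246 → include.
Rate on top 3: 0.6444. small bivalves: 0.18 < 0.6444 → exclude; stop.
Optimal diet: algal tufts, barnacles, detritus clumps — 3 of 4 types.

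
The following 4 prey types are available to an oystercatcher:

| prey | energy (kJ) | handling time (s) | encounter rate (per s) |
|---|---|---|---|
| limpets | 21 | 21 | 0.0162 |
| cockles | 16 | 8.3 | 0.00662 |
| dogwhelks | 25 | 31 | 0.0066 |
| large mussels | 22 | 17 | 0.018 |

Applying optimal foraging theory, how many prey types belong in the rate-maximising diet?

Profitabilities (E/h, kJ/s): cockles 1.93, large mussels 1.29, limpets 1, dogwhelks 0.806. Add prey in this order while the next type's profitability exceeds the intake rate on those already taken.
Rate on top 1: 0.1004. large mussels: 1.29 > 0.1004 → include.
Rate on top 2: 0.3688. limpets: 1 > 0.3688 → include.
Rate on top 3: 0.495. dogwhelks: 0.806 > 0.495 → include.
Optimal diet: cockles, large mussels, limpets, dogwhelks — 4 of 4 types.

4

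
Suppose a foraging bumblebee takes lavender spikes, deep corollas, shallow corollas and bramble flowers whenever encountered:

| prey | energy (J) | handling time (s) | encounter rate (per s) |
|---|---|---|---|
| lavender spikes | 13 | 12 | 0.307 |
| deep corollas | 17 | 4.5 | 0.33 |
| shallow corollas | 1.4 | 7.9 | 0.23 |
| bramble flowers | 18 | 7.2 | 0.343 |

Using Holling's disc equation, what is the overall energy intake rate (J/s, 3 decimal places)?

1.540 J/s

R = (0.307×13 + 0.33×17 + 0.23×1.4 + 0.343×18) / (1 + 0.307×12 + 0.33×4.5 + 0.23×7.9 + 0.343×7.2) = 16.1/10.46 = 1.54 J/s.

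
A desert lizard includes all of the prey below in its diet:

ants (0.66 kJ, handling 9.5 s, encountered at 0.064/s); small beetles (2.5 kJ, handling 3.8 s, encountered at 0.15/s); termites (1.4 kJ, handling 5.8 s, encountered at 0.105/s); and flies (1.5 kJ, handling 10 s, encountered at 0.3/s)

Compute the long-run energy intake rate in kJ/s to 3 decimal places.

0.175 kJ/s

R = Σλ_iE_i / (1 + Σλ_ih_i)
Numerator: 0.064×0.66 + 0.15×2.5 + 0.105×1.4 + 0.3×1.5 = 1.014
Denominator: 1 + 0.064×9.5 + 0.15×3.8 + 0.105×5.8 + 0.3×10 = 5.787
R = 1.014/5.787 = 0.1753 kJ/s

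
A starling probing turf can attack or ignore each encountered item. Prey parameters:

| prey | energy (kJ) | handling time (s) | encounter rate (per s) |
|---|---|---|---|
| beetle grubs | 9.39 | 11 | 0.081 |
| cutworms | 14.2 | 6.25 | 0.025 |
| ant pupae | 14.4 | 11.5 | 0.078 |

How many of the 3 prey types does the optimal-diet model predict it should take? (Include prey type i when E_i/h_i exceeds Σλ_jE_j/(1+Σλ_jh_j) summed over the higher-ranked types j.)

Rank by E/h (kJ/s): cutworms 2.27, ant pupae 1.25, beetle grubs 0.854. Include each in turn until the next type's E/h falls below the running intake rate.
Rate on top 1: 0.307. ant pupae: 1.25 > 0.307 → include.
Rate on top 2: 0.7199. beetle grubs: 0.854 > 0.7199 → include.
Optimal diet: cutworms, ant pupae, beetle grubs — 3 of 3 types.

3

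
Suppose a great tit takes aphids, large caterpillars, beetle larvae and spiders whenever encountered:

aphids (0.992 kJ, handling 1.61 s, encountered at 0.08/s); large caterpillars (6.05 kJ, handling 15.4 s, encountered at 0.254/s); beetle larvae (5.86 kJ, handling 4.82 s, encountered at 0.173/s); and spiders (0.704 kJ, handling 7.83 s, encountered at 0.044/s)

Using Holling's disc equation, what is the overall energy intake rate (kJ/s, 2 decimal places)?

Energy encountered per unit search time: 0.08×0.992 + 0.254×6.05 + 0.173×5.86 + 0.044×0.704 = 2.661 kJ/s.
Handling time per unit search time: 0.08×1.61 + 0.254×15.4 + 0.173×4.82 + 0.044×7.83 = 5.219.
Rate = 2.661/(1 + 5.219) = 0.4279 kJ/s.

0.43 kJ/s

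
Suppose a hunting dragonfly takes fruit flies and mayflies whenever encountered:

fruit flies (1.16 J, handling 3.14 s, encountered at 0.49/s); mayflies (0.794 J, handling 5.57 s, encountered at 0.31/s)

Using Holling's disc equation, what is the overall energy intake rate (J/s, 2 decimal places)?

Energy encountered per unit search time: 0.49×1.16 + 0.31×0.794 = 0.8145 J/s.
Handling time per unit search time: 0.49×3.14 + 0.31×5.57 = 3.265.
Rate = 0.8145/(1 + 3.265) = 0.191 J/s.

0.19 J/s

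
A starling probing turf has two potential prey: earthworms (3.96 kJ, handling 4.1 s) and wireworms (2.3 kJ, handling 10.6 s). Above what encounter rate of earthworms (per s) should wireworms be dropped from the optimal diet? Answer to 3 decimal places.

0.071 per s

The zero-one rule: include wireworms iff E₂/h₂ > λE₁/(1+λh₁). Equality gives the switch point.
λE₁h₂ = E₂ + λE₂h₁ ⇒ λ = E₂/(E₁h₂ − E₂h₁) = 2.3/(41.98 − 9.43) = 0.07067 per s.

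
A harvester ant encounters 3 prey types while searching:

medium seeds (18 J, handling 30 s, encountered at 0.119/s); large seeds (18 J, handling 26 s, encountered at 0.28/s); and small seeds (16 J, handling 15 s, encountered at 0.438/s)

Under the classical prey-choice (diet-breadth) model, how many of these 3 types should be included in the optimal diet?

Rank by E/h (J/s): small seeds 1.07, large seeds 0.692, medium seeds 0.6. Include each in turn until the next type's E/h falls below the running intake rate.
Rate on top 1: 0.9258. large seeds: 0.692 < 0.9258 → exclude; stop.
Optimal diet: small seeds — 1 of 3 types.

1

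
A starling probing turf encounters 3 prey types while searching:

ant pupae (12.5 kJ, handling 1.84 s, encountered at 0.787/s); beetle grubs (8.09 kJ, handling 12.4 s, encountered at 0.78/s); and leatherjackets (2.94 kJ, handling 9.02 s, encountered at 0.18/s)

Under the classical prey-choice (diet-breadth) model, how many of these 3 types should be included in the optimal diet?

Profitabilities (E/h, kJ/s): ant pupae 6.79, beetle grubs 0.652, leatherjackets 0.326. Add prey in this order while the next type's profitability exceeds the intake rate on those already taken.
Rate on top 1: 4.018. beetle grubs: 0.652 < 4.018 → exclude; stop.
Optimal diet: ant pupae — 1 of 3 types.

1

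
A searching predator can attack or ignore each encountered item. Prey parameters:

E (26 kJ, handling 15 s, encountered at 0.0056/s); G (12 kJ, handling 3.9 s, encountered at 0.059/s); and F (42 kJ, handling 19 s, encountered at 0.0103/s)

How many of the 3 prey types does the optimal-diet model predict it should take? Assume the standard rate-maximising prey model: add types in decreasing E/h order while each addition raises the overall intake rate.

3

Profitabilities (E/h, kJ/s): G 3.08, F 2.21, E 1.73. Add prey in this order while the next type's profitability exceeds the intake rate on those already taken.
Rate on top 1: 0.5756. F: 2.21 > 0.5756 → include.
Rate on top 2: 0.8. E: 1.73 > 0.8 → include.
Optimal diet: G, F, E — 3 of 3 types.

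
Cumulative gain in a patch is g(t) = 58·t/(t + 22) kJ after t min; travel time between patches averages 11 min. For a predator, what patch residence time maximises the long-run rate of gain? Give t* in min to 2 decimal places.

Optimal t* satisfies g'(t*) = g(t*)/(T + t*).
g'(t) = 58·22/(t + 22)². Setting 58·22/(t+22)² = 58t/[(t+22)(11+t)] gives 22(11+t) = t(t+22), so t² = 22×11 = 242.
t* = √242 = 15.56 min.

15.56 min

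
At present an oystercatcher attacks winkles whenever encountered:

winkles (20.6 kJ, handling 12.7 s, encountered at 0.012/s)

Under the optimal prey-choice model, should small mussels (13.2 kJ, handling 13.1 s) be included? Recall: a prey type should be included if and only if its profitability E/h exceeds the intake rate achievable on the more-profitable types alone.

Yes

Current rate: (0.012×20.6)/(1 + 0.012×12.7) = 0.2145 kJ/s.
Profitability of small mussels: 13.2/13.1 = 1.008 kJ/s.
1.008 > 0.2145, so adding small mussels raises the average — include it.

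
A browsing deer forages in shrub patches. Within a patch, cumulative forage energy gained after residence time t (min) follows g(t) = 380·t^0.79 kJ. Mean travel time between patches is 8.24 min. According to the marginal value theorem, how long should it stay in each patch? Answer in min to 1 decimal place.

By the marginal value theorem, leave when the instantaneous gain rate g'(t) equals the habitat-wide average g(t)/(T + t).
g'(t) = 0.79·380·t^-0.21. Setting 0.79·380·t^-0.21 = 380·t^0.79/(8.24+t) gives 0.79(8.24+t) = t, so 0.21·t = 0.79×8.24.
t* = 0.79×8.24/0.21 = 31 min.

31.0 min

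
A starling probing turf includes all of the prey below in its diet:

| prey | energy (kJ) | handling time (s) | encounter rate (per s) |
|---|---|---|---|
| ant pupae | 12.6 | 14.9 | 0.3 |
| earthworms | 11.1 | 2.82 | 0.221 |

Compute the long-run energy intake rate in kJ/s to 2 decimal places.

1.02 kJ/s

Energy encountered per unit search time: 0.3×12.6 + 0.221×11.1 = 6.233 kJ/s.
Handling time per unit search time: 0.3×14.9 + 0.221×2.82 = 5.093.
Rate = 6.233/(1 + 5.093) = 1.023 kJ/s.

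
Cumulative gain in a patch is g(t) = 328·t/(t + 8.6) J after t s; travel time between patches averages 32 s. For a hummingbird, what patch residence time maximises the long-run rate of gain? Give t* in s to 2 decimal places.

16.59 s

By the marginal value theorem, leave when the instantaneous gain rate g'(t) equals the habitat-wide average g(t)/(T + t).
g'(t) = 328·8.6/(t + 8.6)². Setting 328·8.6/(t+8.6)² = 328t/[(t+8.6)(32+t)] gives 8.6(32+t) = t(t+8.6), so t² = 8.6×32 = 275.2.
t* = √275.2 = 16.59 s.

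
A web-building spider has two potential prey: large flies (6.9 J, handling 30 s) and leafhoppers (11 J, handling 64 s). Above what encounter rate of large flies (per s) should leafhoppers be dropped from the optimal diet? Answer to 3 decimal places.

0.099 per s

At the threshold, the rate on large flies alone equals the profitability of leafhoppers: λ·6.9/(1 + λ·30) = 11/64 = 0.1719.
Rearranging, λ(6.9 − 0.1719×30) = 0.1719, so λ = 0.1719/1.744 = 0.09857 per s.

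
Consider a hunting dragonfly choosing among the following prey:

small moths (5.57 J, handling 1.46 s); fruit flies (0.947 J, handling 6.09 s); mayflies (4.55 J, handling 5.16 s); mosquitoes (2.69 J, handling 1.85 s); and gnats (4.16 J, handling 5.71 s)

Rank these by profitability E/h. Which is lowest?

In descending order of E/h:
small moths: 5.57/1.46 = 3.82 J/s
mosquitoes: 2.69/1.85 = 1.45 J/s
mayflies: 4.55/5.16 = 0.882 J/s
gnats: 4.16/5.71 = 0.729 J/s
fruit flies: 0.947/6.09 = 0.156 J/s

fruit flies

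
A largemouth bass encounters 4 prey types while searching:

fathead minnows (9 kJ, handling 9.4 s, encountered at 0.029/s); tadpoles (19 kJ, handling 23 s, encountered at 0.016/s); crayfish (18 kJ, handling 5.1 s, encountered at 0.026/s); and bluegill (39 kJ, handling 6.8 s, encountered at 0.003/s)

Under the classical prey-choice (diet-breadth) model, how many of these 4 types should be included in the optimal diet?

Rank by E/h (kJ/s): bluegill 5.74, crayfish 3.53, fathead minnows 0.957, tadpoles 0.826. Include each in turn until the next type's E/h falls below the running intake rate.
Rate on top 1: 0.1147. crayfish: 3.53 > 0.1147 → include.
Rate on top 2: 0.5074. fathead minnows: 0.957 > 0.5074 → include.
Rate on top 3: 0.5934. tadpoles: 0.826 > 0.5934 → include.
Optimal diet: bluegill, crayfish, fathead minnows, tadpoles — 4 of 4 types.

4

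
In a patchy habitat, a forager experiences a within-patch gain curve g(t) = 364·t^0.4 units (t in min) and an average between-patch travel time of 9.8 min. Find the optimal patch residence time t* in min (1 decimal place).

Optimal t* satisfies g'(t*) = g(t*)/(T + t*).
g'(t) = 0.4·364·t^-0.6. Setting 0.4·364·t^-0.6 = 364·t^0.4/(9.8+t) gives 0.4(9.8+t) = t, so 0.60·t = 0.4×9.8.
t* = 0.4×9.8/0.60 = 6.533 min.

6.5 min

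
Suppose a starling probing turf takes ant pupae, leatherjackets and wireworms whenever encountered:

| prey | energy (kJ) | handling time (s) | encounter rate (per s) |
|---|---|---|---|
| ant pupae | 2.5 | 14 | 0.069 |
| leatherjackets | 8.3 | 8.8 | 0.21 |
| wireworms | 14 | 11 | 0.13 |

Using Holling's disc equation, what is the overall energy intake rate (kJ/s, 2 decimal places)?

0.71 kJ/s

R = Σλ_iE_i / (1 + Σλ_ih_i)
Numerator: 0.069×2.5 + 0.21×8.3 + 0.13×14 = 3.736
Denominator: 1 + 0.069×14 + 0.21×8.8 + 0.13×11 = 5.244
R = 3.736/5.244 = 0.7123 kJ/s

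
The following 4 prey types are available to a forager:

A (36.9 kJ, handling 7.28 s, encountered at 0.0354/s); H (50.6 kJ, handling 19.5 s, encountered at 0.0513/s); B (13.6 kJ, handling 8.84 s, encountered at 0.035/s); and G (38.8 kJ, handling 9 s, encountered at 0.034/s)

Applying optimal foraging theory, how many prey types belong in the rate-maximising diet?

Rank by E/h (kJ/s): A 5.07, G 4.31, H 2.59, B 1.54. Include each in turn until the next type's E/h falls below the running intake rate.
Rate on top 1: 1.039. G: 4.31 > 1.039 → include.
Rate on top 2: 1.679. H: 2.59 > 1.679 → include.
Rate on top 3: 2.036. B: 1.54 < 2.036 → exclude; stop.
Optimal diet: A, G, H — 3 of 4 types.

3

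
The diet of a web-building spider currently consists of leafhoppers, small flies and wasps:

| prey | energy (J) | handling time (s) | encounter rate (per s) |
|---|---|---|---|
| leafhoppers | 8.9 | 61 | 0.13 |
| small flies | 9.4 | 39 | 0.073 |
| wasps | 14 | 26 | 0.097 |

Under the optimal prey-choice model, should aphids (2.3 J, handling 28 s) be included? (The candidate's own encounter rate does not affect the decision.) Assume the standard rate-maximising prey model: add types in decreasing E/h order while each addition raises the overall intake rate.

No

Intake rate on the current diet: R = (0.13×8.9 + 0.073×9.4 + 0.097×14) / (1 + 0.13×61 + 0.073×39 + 0.097×26) = 3.201/14.3 = 0.2239 J/s.
Profitability of aphids: 2.3/28 = 0.08214 J/s.
Since 0.08214 < R, time spent handling aphids is better spent searching.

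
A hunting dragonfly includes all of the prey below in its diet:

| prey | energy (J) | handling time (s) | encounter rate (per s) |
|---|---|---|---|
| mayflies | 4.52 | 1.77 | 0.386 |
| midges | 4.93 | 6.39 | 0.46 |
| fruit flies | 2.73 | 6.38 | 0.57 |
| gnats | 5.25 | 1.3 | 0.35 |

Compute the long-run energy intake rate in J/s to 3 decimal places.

R = (0.386×4.52 + 0.46×4.93 + 0.57×2.73 + 0.35×5.25) / (1 + 0.386×1.77 + 0.46×6.39 + 0.57×6.38 + 0.35×1.3) = 7.406/8.714 = 0.8499 J/s.

0.850 J/s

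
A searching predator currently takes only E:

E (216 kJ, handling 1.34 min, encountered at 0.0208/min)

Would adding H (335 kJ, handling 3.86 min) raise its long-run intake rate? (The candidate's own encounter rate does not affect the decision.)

Yes

Intake rate on the current diet: R = (0.0208×216) / (1 + 0.0208×1.34) = 4.493/1.028 = 4.371 kJ/min.
Profitability of H: 335/3.86 = 86.79 kJ/min.
Since 86.79 > R, including H increases the long-run rate.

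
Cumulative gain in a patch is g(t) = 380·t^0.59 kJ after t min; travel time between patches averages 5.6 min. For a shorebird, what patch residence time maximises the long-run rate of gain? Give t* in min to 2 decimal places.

8.06 min

Maximise g(t)/(T+t): set derivative to zero → g'(t)(T+t) = g(t).
g'(t) = 0.59·380·t^-0.41. Setting 0.59·380·t^-0.41 = 380·t^0.59/(5.6+t) gives 0.59(5.6+t) = t, so 0.41·t = 0.59×5.6.
t* = 0.59×5.6/0.41 = 8.059 min.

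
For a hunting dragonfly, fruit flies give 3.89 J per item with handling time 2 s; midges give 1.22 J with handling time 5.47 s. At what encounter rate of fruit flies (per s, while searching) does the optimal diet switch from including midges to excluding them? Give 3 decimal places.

Drop midges once their profitability E₂/h₂ falls below the rate achievable on fruit flies alone: E₂/h₂ = λE₁/(1 + λh₁).
Solve for λ: λE₁h₂ = E₂(1 + λh₁) → λ(E₁h₂ − E₂h₁) = E₂ → λ = E₂/(E₁h₂ − E₂h₁).
λ = 1.22/(3.89×5.47 − 1.22×2) = 1.22/18.84 = 0.06476 per s.

0.065 per s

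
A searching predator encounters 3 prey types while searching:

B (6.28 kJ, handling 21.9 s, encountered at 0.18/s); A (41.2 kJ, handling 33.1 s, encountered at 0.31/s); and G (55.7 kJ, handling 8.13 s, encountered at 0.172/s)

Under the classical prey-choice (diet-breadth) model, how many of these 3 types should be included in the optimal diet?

1

E/h in descending order: G 6.85, A 1.24, B 0.287 kJ/s. The optimal diet is the largest prefix of this list for which every included type satisfies E_i/h_i > R on the types above it.
Rate on top 1: 3.995. A: 1.24 < 3.995 → exclude; stop.
Optimal diet: G — 1 of 3 types.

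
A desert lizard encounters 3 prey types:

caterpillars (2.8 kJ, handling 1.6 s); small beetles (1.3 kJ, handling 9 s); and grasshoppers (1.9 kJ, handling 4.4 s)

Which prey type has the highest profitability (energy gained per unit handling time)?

In descending order of E/h:
caterpillars: 2.8/1.6 = 1.75 kJ/s
grasshoppers: 1.9/4.4 = 0.432 kJ/s
small beetles: 1.3/9 = 0.144 kJ/s

caterpillars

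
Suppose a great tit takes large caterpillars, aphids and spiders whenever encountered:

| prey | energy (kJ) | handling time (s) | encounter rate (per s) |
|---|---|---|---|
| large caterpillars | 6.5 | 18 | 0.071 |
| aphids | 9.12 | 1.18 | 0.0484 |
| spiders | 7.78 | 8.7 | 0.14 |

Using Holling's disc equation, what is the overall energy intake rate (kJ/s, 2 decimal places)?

0.56 kJ/s

Energy encountered per unit search time: 0.071×6.5 + 0.0484×9.12 + 0.14×7.78 = 1.992 kJ/s.
Handling time per unit search time: 0.071×18 + 0.0484×1.18 + 0.14×8.7 = 2.553.
Rate = 1.992/(1 + 2.553) = 0.5607 kJ/s.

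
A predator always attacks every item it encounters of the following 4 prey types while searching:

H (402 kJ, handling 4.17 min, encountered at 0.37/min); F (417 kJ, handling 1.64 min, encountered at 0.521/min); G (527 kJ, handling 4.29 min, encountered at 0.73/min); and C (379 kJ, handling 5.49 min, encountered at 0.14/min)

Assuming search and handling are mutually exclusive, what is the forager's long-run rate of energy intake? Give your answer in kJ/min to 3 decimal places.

Energy encountered per unit search time: 0.37×402 + 0.521×417 + 0.73×527 + 0.14×379 = 803.8 kJ/min.
Handling time per unit search time: 0.37×4.17 + 0.521×1.64 + 0.73×4.29 + 0.14×5.49 = 6.298.
Rate = 803.8/(1 + 6.298) = 110.1 kJ/min.

110.141 kJ/min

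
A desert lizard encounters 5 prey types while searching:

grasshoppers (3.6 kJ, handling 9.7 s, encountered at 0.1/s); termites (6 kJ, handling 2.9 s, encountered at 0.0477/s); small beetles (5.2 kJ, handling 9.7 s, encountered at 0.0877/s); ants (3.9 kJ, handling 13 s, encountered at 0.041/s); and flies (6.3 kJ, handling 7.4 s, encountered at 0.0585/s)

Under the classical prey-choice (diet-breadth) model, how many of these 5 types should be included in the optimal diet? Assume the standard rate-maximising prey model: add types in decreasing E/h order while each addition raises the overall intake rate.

3

Profitabilities (E/h, kJ/s): termites 2.07, flies 0.851, small beetles 0.536, grasshoppers 0.371, ants 0.3. Add prey in this order while the next type's profitability exceeds the intake rate on those already taken.
Rate on top 1: 0.2514. flies: 0.851 > 0.2514 → include.
Rate on top 2: 0.4167. small beetles: 0.536 > 0.4167 → include.
Rate on top 3: 0.4586. grasshoppers: 0.371 < 0.4586 → exclude; stop.
Optimal diet: termites, flies, small beetles — 3 of 5 types.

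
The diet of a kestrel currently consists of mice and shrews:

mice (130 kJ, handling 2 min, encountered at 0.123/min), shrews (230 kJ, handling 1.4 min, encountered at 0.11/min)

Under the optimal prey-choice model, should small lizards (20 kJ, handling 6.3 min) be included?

No

Current rate: (0.123×130 + 0.11×230)/(1 + 0.123×2 + 0.11×1.4) = 29.49 kJ/min.
Profitability of small lizards: 20/6.3 = 3.175 kJ/min.
Since 3.175 < R, time spent handling small lizards is better spent searching.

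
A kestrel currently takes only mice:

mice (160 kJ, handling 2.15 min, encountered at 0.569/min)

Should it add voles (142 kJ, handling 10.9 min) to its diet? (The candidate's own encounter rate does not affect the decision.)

Intake rate on the current diet: R = (0.569×160) / (1 + 0.569×2.15) = 91.04/2.223 = 40.95 kJ/min.
Profitability of voles: 142/10.9 = 13.03 kJ/min.
Since 13.03 < R, time spent handling voles is better spent searching.

No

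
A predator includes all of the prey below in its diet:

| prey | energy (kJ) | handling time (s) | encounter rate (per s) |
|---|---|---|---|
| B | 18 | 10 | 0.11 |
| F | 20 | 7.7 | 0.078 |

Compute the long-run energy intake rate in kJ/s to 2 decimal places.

1.31 kJ/s

R = (0.11×18 + 0.078×20) / (1 + 0.11×10 + 0.078×7.7) = 3.54/2.701 = 1.311 kJ/s.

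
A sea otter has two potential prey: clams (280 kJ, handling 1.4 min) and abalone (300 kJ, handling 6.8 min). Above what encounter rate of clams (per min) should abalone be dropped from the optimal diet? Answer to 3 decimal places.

0.202 per min

Drop abalone once their profitability E₂/h₂ falls below the rate achievable on clams alone: E₂/h₂ = λE₁/(1 + λh₁).
Solve for λ: λE₁h₂ = E₂(1 + λh₁) → λ(E₁h₂ − E₂h₁) = E₂ → λ = E₂/(E₁h₂ − E₂h₁).
λ = 300/(280×6.8 − 300×1.4) = 300/1484 = 0.2022 per min.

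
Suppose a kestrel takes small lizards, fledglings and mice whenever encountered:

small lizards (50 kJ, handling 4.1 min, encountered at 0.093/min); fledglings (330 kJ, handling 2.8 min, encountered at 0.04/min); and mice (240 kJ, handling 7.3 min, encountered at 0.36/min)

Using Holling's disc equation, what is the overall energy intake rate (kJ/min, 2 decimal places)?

R = Σλ_iE_i / (1 + Σλ_ih_i)
Numerator: 0.093×50 + 0.04×330 + 0.36×240 = 104.2
Denominator: 1 + 0.093×4.1 + 0.04×2.8 + 0.36×7.3 = 4.121
R = 104.2/4.121 = 25.3 kJ/min

25.30 kJ/min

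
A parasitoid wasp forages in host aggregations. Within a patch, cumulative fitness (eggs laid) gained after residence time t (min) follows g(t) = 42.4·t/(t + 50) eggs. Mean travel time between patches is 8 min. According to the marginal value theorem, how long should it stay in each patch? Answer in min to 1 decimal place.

By the marginal value theorem, leave when the instantaneous gain rate g'(t) equals the habitat-wide average g(t)/(T + t).
g'(t) = 42.4·50/(t + 50)². Setting 42.4·50/(t+50)² = 42.4t/[(t+50)(8+t)] gives 50(8+t) = t(t+50), so t² = 50×8 = 400.
t* = √400 = 20 min.

20.0 min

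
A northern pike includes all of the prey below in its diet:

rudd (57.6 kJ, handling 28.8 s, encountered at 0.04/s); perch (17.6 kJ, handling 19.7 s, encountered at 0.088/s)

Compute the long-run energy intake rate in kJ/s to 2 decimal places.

R = Σλ_iE_i / (1 + Σλ_ih_i)
Numerator: 0.04×57.6 + 0.088×17.6 = 3.853
Denominator: 1 + 0.04×28.8 + 0.088×19.7 = 3.886
R = 3.853/3.886 = 0.9916 kJ/s

0.99 kJ/s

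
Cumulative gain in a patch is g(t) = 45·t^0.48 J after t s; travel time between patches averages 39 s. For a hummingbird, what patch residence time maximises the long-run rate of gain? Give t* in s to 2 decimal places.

36.00 s

Maximise g(t)/(T+t): set derivative to zero → g'(t)(T+t) = g(t).
g'(t) = 0.48·45·t^-0.52. Setting 0.48·45·t^-0.52 = 45·t^0.48/(39+t) gives 0.48(39+t) = t, so 0.52·t = 0.48×39.
t* = 0.48×39/0.52 = 36 s.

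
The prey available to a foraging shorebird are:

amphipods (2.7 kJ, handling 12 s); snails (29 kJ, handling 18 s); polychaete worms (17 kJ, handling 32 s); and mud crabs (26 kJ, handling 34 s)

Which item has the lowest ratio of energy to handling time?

amphipods

In descending order of E/h:
snails: 29/18 = 1.61 kJ/s
mud crabs: 26/34 = 0.765 kJ/s
polychaete worms: 17/32 = 0.531 kJ/s
amphipods: 2.7/12 = 0.225 kJ/s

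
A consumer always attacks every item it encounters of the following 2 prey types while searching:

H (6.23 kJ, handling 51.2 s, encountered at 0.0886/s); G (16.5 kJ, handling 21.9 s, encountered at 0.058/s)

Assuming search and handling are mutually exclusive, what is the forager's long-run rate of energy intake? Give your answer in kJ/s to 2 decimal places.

Energy encountered per unit search time: 0.0886×6.23 + 0.058×16.5 = 1.509 kJ/s.
Handling time per unit search time: 0.0886×51.2 + 0.058×21.9 = 5.807.
Rate = 1.509/(1 + 5.807) = 0.2217 kJ/s.

0.22 kJ/s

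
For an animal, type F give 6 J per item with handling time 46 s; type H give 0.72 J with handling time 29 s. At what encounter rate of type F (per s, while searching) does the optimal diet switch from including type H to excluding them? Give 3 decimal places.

At the threshold, the rate on type F alone equals the profitability of type H: λ·6/(1 + λ·46) = 0.72/29 = 0.02483.
Rearranging, λ(6 − 0.02483×46) = 0.02483, so λ = 0.02483/4.858 = 0.005111 per s.

0.005 per s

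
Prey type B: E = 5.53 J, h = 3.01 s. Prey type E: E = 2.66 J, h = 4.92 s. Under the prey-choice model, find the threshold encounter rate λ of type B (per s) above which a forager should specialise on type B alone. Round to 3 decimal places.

At the threshold, the rate on type B alone equals the profitability of type E: λ·5.53/(1 + λ·3.01) = 2.66/4.92 = 0.5407.
Rearranging, λ(5.53 − 0.5407×3.01) = 0.5407, so λ = 0.5407/3.903 = 0.1385 per s.

0.139 per s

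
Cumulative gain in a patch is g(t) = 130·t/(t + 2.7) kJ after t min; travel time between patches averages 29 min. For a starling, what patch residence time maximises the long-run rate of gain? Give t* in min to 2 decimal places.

8.85 min

Optimal t* satisfies g'(t*) = g(t*)/(T + t*).
g'(t) = 130·2.7/(t + 2.7)². Setting 130·2.7/(t+2.7)² = 130t/[(t+2.7)(29+t)] gives 2.7(29+t) = t(t+2.7), so t² = 2.7×29 = 78.3.
t* = √78.3 = 8.849 min.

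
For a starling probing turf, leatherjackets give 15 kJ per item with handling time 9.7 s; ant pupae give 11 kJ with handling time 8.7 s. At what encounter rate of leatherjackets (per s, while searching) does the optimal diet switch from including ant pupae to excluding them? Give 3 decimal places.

0.462 per s

At the threshold, the rate on leatherjackets alone equals the profitability of ant pupae: λ·15/(1 + λ·9.7) = 11/8.7 = 1.264.
Rearranging, λ(15 − 1.264×9.7) = 1.264, so λ = 1.264/2.736 = 0.4622 per s.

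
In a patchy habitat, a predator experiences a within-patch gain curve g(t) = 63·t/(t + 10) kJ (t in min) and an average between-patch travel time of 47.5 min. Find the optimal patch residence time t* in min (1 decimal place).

Maximise g(t)/(T+t): set derivative to zero → g'(t)(T+t) = g(t).
g'(t) = 63·10/(t + 10)². Setting 63·10/(t+10)² = 63t/[(t+10)(47.5+t)] gives 10(47.5+t) = t(t+10), so t² = 10×47.5 = 475.
t* = √475 = 21.79 min.

21.8 min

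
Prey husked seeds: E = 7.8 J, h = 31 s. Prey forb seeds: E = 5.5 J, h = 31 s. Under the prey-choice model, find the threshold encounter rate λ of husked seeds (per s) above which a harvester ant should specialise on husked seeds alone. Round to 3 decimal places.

0.077 per s

The zero-one rule: include forb seeds iff E₂/h₂ > λE₁/(1+λh₁). Equality gives the switch point.
λE₁h₂ = E₂ + λE₂h₁ ⇒ λ = E₂/(E₁h₂ − E₂h₁) = 5.5/(241.8 − 170.5) = 0.07714 per s.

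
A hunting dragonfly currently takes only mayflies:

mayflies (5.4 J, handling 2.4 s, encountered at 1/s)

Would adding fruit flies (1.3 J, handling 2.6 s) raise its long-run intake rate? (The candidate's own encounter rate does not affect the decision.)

No

Intake rate on the current diet: R = (1×5.4) / (1 + 1×2.4) = 5.4/3.4 = 1.588 J/s.
fruit flies: E/h = 1.3/2.6 = 0.5 J/s.
Since 0.5 < R, time spent handling fruit flies is better spent searching.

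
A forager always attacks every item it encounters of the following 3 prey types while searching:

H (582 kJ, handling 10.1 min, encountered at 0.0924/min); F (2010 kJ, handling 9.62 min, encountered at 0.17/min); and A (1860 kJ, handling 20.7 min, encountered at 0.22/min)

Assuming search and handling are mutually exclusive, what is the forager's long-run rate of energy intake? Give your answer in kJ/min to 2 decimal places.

Energy encountered per unit search time: 0.0924×582 + 0.17×2010 + 0.22×1860 = 804.7 kJ/min.
Handling time per unit search time: 0.0924×10.1 + 0.17×9.62 + 0.22×20.7 = 7.123.
Rate = 804.7/(1 + 7.123) = 99.07 kJ/min.

99.07 kJ/min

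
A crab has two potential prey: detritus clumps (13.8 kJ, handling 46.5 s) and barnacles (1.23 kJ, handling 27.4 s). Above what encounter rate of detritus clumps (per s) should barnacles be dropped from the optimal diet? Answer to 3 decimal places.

At the threshold, the rate on detritus clumps alone equals the profitability of barnacles: λ·13.8/(1 + λ·46.5) = 1.23/27.4 = 0.04489.
Rearranging, λ(13.8 − 0.04489×46.5) = 0.04489, so λ = 0.04489/11.71 = 0.003833 per s.

0.004 per s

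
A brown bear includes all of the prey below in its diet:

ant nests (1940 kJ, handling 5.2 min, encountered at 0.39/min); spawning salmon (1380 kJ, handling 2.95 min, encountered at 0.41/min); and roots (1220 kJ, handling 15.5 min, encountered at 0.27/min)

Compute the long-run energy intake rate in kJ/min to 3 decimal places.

196.118 kJ/min

R = (0.39×1940 + 0.41×1380 + 0.27×1220) / (1 + 0.39×5.2 + 0.41×2.95 + 0.27×15.5) = 1652/8.422 = 196.1 kJ/min.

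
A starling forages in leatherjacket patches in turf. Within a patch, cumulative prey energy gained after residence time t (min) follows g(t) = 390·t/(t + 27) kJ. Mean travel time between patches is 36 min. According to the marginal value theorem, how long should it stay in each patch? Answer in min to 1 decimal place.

Maximise g(t)/(T+t): set derivative to zero → g'(t)(T+t) = g(t).
g'(t) = 390·27/(t + 27)². Setting 390·27/(t+27)² = 390t/[(t+27)(36+t)] gives 27(36+t) = t(t+27), so t² = 27×36 = 972.
t* = √972 = 31.18 min.

31.2 min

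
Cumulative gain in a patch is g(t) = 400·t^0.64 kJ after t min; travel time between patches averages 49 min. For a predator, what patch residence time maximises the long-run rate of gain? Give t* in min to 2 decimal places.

87.11 min

Optimal t* satisfies g'(t*) = g(t*)/(T + t*).
g'(t) = 0.64·400·t^-0.36. Setting 0.64·400·t^-0.36 = 400·t^0.64/(49+t) gives 0.64(49+t) = t, so 0.36·t = 0.64×49.
t* = 0.64×49/0.36 = 87.11 min.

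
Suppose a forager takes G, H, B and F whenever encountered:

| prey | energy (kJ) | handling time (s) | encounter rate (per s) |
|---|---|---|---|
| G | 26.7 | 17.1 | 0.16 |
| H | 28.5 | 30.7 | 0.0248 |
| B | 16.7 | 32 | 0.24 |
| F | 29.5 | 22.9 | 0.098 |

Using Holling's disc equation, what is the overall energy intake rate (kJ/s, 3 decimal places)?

Energy encountered per unit search time: 0.16×26.7 + 0.0248×28.5 + 0.24×16.7 + 0.098×29.5 = 11.88 kJ/s.
Handling time per unit search time: 0.16×17.1 + 0.0248×30.7 + 0.24×32 + 0.098×22.9 = 13.42.
Rate = 11.88/(1 + 13.42) = 0.8236 kJ/s.

0.824 kJ/s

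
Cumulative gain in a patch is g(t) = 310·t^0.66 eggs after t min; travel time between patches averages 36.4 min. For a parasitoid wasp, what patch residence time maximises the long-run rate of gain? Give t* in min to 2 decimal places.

70.66 min

Optimal t* satisfies g'(t*) = g(t*)/(T + t*).
g'(t) = 0.66·310·t^-0.34. Setting 0.66·310·t^-0.34 = 310·t^0.66/(36.4+t) gives 0.66(36.4+t) = t, so 0.34·t = 0.66×36.4.
t* = 0.66×36.4/0.34 = 70.66 min.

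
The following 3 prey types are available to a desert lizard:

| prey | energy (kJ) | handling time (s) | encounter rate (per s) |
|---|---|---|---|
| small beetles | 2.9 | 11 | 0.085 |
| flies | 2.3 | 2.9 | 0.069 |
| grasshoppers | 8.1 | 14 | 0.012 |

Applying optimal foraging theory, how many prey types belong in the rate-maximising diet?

3

Profitabilities (E/h, kJ/s): flies 0.793, grasshoppers 0.579, small beetles 0.264. Add prey in this order while the next type's profitability exceeds the intake rate on those already taken.
Rate on top 1: 0.1322. grasshoppers: 0.579 > 0.1322 → include.
Rate on top 2: 0.187. small beetles: 0.264 > 0.187 → include.
Optimal diet: flies, grasshoppers, small beetles — 3 of 3 types.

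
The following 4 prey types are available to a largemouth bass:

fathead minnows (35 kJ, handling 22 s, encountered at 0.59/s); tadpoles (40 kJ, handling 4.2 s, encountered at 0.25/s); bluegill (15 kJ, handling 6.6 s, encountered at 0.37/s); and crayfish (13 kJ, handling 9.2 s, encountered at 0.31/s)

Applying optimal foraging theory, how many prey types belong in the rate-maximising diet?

1

E/h in descending order: tadpoles 9.52, bluegill 2.27, fathead minnows 1.59, crayfish 1.41 kJ/s. The optimal diet is the largest prefix of this list for which every included type satisfies E_i/h_i > R on the types above it.
Rate on top 1: 4.878. bluegill: 2.27 < 4.878 → exclude; stop.
Optimal diet: tadpoles — 1 of 4 types.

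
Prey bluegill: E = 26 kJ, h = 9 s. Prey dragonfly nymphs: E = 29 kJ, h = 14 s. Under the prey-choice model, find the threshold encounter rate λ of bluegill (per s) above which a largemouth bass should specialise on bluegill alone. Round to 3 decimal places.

0.282 per s

The zero-one rule: include dragonfly nymphs iff E₂/h₂ > λE₁/(1+λh₁). Equality gives the switch point.
λE₁h₂ = E₂ + λE₂h₁ ⇒ λ = E₂/(E₁h₂ − E₂h₁) = 29/(364 − 261) = 0.2816 per s.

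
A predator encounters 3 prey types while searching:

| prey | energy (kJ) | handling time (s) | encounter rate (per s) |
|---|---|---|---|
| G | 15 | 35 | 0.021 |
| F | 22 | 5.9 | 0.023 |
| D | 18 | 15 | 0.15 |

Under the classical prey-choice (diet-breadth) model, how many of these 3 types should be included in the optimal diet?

2

E/h in descending order: F 3.73, D 1.2, G 0.429 kJ/s. The optimal diet is the largest prefix of this list for which every included type satisfies E_i/h_i > R on the types above it.
Rate on top 1: 0.4455. D: 1.2 > 0.4455 → include.
Rate on top 2: 0.9469. G: 0.429 < 0.9469 → exclude; stop.
Optimal diet: F, D — 2 of 3 types.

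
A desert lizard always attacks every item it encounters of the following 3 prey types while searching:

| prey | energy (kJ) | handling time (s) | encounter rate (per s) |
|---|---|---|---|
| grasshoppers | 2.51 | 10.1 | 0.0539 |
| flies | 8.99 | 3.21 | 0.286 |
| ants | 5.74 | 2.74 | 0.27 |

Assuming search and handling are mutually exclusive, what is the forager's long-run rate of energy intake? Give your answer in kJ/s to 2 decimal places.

R = (0.0539×2.51 + 0.286×8.99 + 0.27×5.74) / (1 + 0.0539×10.1 + 0.286×3.21 + 0.27×2.74) = 4.256/3.202 = 1.329 kJ/s.

1.33 kJ/s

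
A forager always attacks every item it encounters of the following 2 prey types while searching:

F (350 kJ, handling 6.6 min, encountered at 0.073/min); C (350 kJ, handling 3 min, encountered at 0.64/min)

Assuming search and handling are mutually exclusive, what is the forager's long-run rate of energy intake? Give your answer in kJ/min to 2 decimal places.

73.36 kJ/min

R = (0.073×350 + 0.64×350) / (1 + 0.073×6.6 + 0.64×3) = 249.6/3.402 = 73.36 kJ/min.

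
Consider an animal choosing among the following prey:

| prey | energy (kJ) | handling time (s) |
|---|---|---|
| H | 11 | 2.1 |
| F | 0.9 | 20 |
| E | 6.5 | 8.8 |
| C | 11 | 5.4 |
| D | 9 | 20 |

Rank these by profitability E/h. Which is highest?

H

In descending order of E/h:
H: 11/2.1 = 5.24 kJ/s
C: 11/5.4 = 2.04 kJ/s
E: 6.5/8.8 = 0.739 kJ/s
D: 9/20 = 0.45 kJ/s
F: 0.9/20 = 0.045 kJ/s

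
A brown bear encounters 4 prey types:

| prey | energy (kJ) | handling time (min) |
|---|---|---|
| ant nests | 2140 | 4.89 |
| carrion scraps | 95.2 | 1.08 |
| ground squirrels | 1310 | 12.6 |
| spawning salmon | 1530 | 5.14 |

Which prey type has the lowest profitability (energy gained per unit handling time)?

carrion scraps

In descending order of E/h:
ant nests: 2140/4.89 = 438 kJ/min
spawning salmon: 1530/5.14 = 298 kJ/min
ground squirrels: 1310/12.6 = 104 kJ/min
carrion scraps: 95.2/1.08 = 88.1 kJ/min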